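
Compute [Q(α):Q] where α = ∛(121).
[Q(α):Q] = 3

The minimal polynomial of α is x^3 - 121, irreducible over Q since 121 is not a perfect cube (so x^3 - 121 has no rational root). Hence [Q(α):Q] = deg(m_α) = 3.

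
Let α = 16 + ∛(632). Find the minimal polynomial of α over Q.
m_α(x) = x^3 - 48x^2 + 768x - 4728

Set β = α - 16 = ∛(632), so β^3 = 632. Then (α - 16)^3 - 632 = 0, i.e. α is a root of g(x) = (x - 16)^3 - 632 = x^3 - 48x^2 + 768x - 4728. Since g(x) = h(x - 16) where h(x) = x^3 - 632, and h is irreducible over Q (because 632 is not a perfect cube, so h has no rational root, and a monic cubic with no rational root is irreducible), g is also irreducible (irreducibility is preserved under the substitution x → x - 16). Hence m_α(x) = x^3 - 48x^2 + 768x - 4728.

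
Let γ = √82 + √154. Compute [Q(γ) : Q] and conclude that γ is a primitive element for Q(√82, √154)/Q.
[Q(γ) : Q] = 4 (equivalently, Q(γ) = Q(√82, √154))

Obviously Q(γ) ⊆ Q(√82, √154), and [Q(√82, √154):Q] = 4 (since 82, 154 are distinct squarefree integers > 1 with 12628 not a perfect square). To show equality we compute the minimal polynomial of γ. From γ = √82 + √154: γ^2 = 82 + 2√(12628) + 154 = 236 + 2√(12628), so γ^2 - 236 = 2√(12628); squaring, (γ^2 - 236)^2 = 4·12628, i.e. γ^4 - 472γ^2 + 55696 - 50512 = 0, i.e. γ^4 - 472γ^2 + 5184 = 0. So γ is a root of x^4 - 472x^2 + 5184. This polynomial is irreducible over Q: it has no rational root (each ±√82 ± √154 is irrational), and any factorization into two quadratics over Q would force √(12628) ∈ Q (pairing opposite roots) or √82, √154 ∈ Q (other pairings), all impossible. Hence [Q(γ):Q] = 4 = [Q(√82, √154):Q], so Q(γ) = Q(√82, √154).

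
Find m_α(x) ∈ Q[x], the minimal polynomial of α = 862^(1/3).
m_α(x) = x^3 - 862

α satisfies α^3 = 862, so x^3 - 862 annihilates α. By the rational root test, a rational root p/q (in lowest terms) of x^3 - 862 would satisfy p^3 = 862 q^3, forcing q = 1 and p^3 = 862; but 862 is not a perfect cube, contradiction. A monic cubic over Q with no rational root is irreducible (any nontrivial factorization would include a linear factor). Hence x^3 - 862 is the minimal polynomial of α, and in particular [Q(α):Q] = 3.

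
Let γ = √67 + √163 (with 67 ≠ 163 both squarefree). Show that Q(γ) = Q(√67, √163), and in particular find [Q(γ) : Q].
[Q(γ) : Q] = 4 (equivalently, Q(γ) = Q(√67, √163))

Obviously Q(γ) ⊆ Q(√67, √163), and [Q(√67, √163):Q] = 4 (since 67, 163 are distinct squarefree integers > 1 with 10921 not a perfect square). To show equality we compute the minimal polynomial of γ. From γ = √67 + √163: γ^2 = 67 + 2√(10921) + 163 = 230 + 2√(10921), so γ^2 - 230 = 2√(10921); squaring, (γ^2 - 230)^2 = 4·10921, i.e. γ^4 - 460γ^2 + 52900 - 43684 = 0, i.e. γ^4 - 460γ^2 + 9216 = 0. So γ is a root of x^4 - 460x^2 + 9216. This polynomial is irreducible over Q: it has no rational root (each ±√67 ± √163 is irrational), and any factorization into two quadratics over Q would force √(10921) ∈ Q (pairing opposite roots) or √67, √163 ∈ Q (other pairings), all impossible. Hence [Q(γ):Q] = 4 = [Q(√67, √163):Q], so Q(γ) = Q(√67, √163).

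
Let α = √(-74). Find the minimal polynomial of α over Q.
m_α(x) = x^2 + 74

α satisfies α^2 + 74 = 0, so x^2 + 74 annihilates α. Since d = -74 is squarefree and ≠ 1, it is not a perfect square in Q, so x^2 + 74 has no rational root and is therefore irreducible over Q (a degree-2 polynomial over a field is irreducible iff it has no root). Hence m_α(x) = x^2 + 74.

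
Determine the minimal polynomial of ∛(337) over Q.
m_α(x) = x^3 - 337

α satisfies α^3 = 337, so x^3 - 337 annihilates α. By the rational root test, a rational root p/q (in lowest terms) of x^3 - 337 would satisfy p^3 = 337 q^3, forcing q = 1 and p^3 = 337; but 337 is not a perfect cube, contradiction. A monic cubic over Q with no rational root is irreducible (any nontrivial factorization would include a linear factor). Hence x^3 - 337 is the minimal polynomial of α, and in particular [Q(α):Q] = 3.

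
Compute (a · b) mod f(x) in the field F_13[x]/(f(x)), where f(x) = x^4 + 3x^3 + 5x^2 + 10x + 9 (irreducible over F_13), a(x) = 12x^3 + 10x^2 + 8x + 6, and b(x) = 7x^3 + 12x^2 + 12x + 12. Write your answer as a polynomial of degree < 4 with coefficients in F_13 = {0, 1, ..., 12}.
a · b ≡ 9x^3 + 11x^2 + 6x + 11 (mod f(x))

Multiply in F_13[x]: a(x)·b(x) = (12x^3 + 10x^2 + 8x + 6)·(7x^3 + 12x^2 + 12x + 12) = 6x^6 + 6x^5 + 8x^4 + 12x^3 + 2x^2 + 12x + 7. This has degree ≥ 4, so divide by f(x) over F_13: 6x^6 + 6x^5 + 8x^4 + 12x^3 + 2x^2 + 12x + 7 = (6x^2 + x + 1)·(x^4 + 3x^3 + 5x^2 + 10x + 9) + (9x^3 + 11x^2 + 6x + 11). Hence a·b ≡ 9x^3 + 11x^2 + 6x + 11 (mod f). (F_13[x]/(f) is a field with 13^4 = 28561 elements since f is irreducible of degree 4.)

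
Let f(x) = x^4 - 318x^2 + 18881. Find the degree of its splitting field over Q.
[K : Q] = 4

Solving the quadratic in x^2: x^2 = (318 ± √(318^2 - 4·18881))/2 = (318 ± √25600)/2 = (318 ± 160)/2, giving x^2 = 239 or x^2 = 79. So f(x) = (x^2 - 239)(x^2 - 79) and the roots of f are ±√239, ±√79. Hence the splitting field is K = Q(√239, √79). Since 239 and 79 are distinct squarefree integers > 1, their product 18881 is not a perfect square, so √79 ∉ Q(√239). By the tower law [K:Q] = [Q(√239,√79):Q(√239)] · [Q(√239):Q] = 2 · 2 = 4.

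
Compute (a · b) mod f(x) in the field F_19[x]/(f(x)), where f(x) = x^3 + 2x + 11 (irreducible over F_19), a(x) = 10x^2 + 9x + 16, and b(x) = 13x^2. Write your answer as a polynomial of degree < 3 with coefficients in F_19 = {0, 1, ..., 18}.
a · b ≡ 5x^2 + 8x + 5 (mod f(x))

Multiply in F_19[x]: a(x)·b(x) = (10x^2 + 9x + 16)·(13x^2) = 16x^4 + 3x^3 + 18x^2. This has degree ≥ 3, so divide by f(x) over F_19: 16x^4 + 3x^3 + 18x^2 = (16x + 3)·(x^3 + 2x + 11) + (5x^2 + 8x + 5). Hence a·b ≡ 5x^2 + 8x + 5 (mod f). (F_19[x]/(f) is a field with 19^3 = 6859 elements since f is irreducible of degree 3.)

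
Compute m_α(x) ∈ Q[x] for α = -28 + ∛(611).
m_α(x) = x^3 + 84x^2 + 2352x + 21341

Set β = α + 28 = ∛(611), so β^3 = 611. Then (α + 28)^3 - 611 = 0, i.e. α is a root of g(x) = (x + 28)^3 - 611 = x^3 + 84x^2 + 2352x + 21341. Since g(x) = h(x + 28) where h(x) = x^3 - 611, and h is irreducible over Q (because 611 is not a perfect cube, so h has no rational root, and a monic cubic with no rational root is irreducible), g is also irreducible (irreducibility is preserved under the substitution x → x + 28). Hence m_α(x) = x^3 + 84x^2 + 2352x + 21341.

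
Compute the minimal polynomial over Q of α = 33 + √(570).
m_α(x) = x^2 - 66x + 519

From α - 33 = √(570), squaring gives (α - 33)^2 = 570, i.e. α^2 - 66α + 1089 = 570, so α^2 - 66α + 519 = 0. The discriminant of x^2 - 66x + 519 is (-66)^2 - 4·(519) = 4356 - 2076 = 2280, and 4·(570) is not a perfect square in Q since 570 is squarefree and ≠ 1. Hence x^2 - 66x + 519 is irreducible over Q and is the minimal polynomial of α.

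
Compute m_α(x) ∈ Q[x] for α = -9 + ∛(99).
m_α(x) = x^3 + 27x^2 + 243x + 630

Set β = α + 9 = ∛(99), so β^3 = 99. Then (α + 9)^3 - 99 = 0, i.e. α is a root of g(x) = (x + 9)^3 - 99 = x^3 + 27x^2 + 243x + 630. Since g(x) = h(x + 9) where h(x) = x^3 - 99, and h is irreducible over Q (because 99 is not a perfect cube, so h has no rational root, and a monic cubic with no rational root is irreducible), g is also irreducible (irreducibility is preserved under the substitution x → x + 9). Hence m_α(x) = x^3 + 27x^2 + 243x + 630.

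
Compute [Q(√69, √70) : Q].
[Q(√69, √70) : Q] = 4

[Q(√69):Q] = 2 (min poly x^2 - 69, irreducible since 69 is squarefree > 1). For the top step, suppose √70 ∈ Q(√69), say √70 = c + d√69 with c, d ∈ Q. Squaring: 70 = c^2 + 69d^2 + 2cd√69. Since √69 ∉ Q this forces 2cd = 0. If d = 0 then √70 = c ∈ Q, contradicting 70 squarefree > 1. If c = 0 then 70 = 69d^2, so 69·70 = (69d)^2 is a perfect square in Q — but 69·70 = 4830 is not a perfect square (since 69 and 70 are distinct squarefree integers). Contradiction. Hence √70 ∉ Q(√69), so x^2 - 70 stays irreducible over Q(√69) and [Q(√69, √70) : Q(√69)] = 2. By the tower law, [Q(√69, √70) : Q] = 2 · 2 = 4.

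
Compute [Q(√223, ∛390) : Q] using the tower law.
[Q(√223, ∛390) : Q] = 6

Let L = Q(√223, ∛390). Since Q(√223) ⊂ L and [Q(√223):Q] = 2, the tower law gives 2 | [L:Q]. Likewise Q(∛390) ⊂ L with [Q(∛390):Q] = 3 (because 390 is not a perfect cube), so 3 | [L:Q]. As gcd(2,3) = 1, [L:Q] is divisible by 6. Conversely L is generated over Q by √223 and ∛390, so [L:Q] ≤ 2·3 = 6. Therefore [Q(√223, ∛390) : Q] = 6.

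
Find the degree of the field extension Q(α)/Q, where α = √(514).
[Q(α):Q] = 2

[Q(α):Q] equals the degree of the minimal polynomial of α. Here α^2 = 514 and x^2 - 514 is irreducible (d = 514 is squarefree, ≠ 1, hence not a square), so deg(m_α) = 2. Thus [Q(α):Q] = 2.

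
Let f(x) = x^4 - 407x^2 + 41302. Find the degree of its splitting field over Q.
[K : Q] = 4

Solving the quadratic in x^2: x^2 = (407 ± √(407^2 - 4·41302))/2 = (407 ± √441)/2 = (407 ± 21)/2, giving x^2 = 193 or x^2 = 214. So f(x) = (x^2 - 193)(x^2 - 214) and the roots of f are ±√193, ±√214. Hence the splitting field is K = Q(√193, √214). Since 193 and 214 are distinct squarefree integers > 1, their product 41302 is not a perfect square, so √214 ∉ Q(√193). By the tower law [K:Q] = [Q(√193,√214):Q(√193)] · [Q(√193):Q] = 2 · 2 = 4.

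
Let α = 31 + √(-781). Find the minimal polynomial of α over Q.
m_α(x) = x^2 - 62x + 1742

From α - 31 = √(-781), squaring gives (α - 31)^2 = -781, i.e. α^2 - 62α + 961 = -781, so α^2 - 62α + 1742 = 0. The discriminant of x^2 - 62x + 1742 is (-62)^2 - 4·(1742) = 3844 - 6968 = -3124, and 4·(-781) is not a perfect square in Q since -781 is squarefree and ≠ 1. Hence x^2 - 62x + 1742 is irreducible over Q and is the minimal polynomial of α.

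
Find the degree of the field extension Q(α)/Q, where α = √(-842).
[Q(α):Q] = 2

[Q(α):Q] equals the degree of the minimal polynomial of α. Here α^2 = -842 and x^2 + 842 is irreducible (d = -842 is squarefree, ≠ 1, hence not a square), so deg(m_α) = 2. Thus [Q(α):Q] = 2.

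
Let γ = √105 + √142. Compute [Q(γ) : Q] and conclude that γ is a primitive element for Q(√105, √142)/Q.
[Q(γ) : Q] = 4 (equivalently, Q(γ) = Q(√105, √142))

Obviously Q(γ) ⊆ Q(√105, √142), and [Q(√105, √142):Q] = 4 (since 105, 142 are distinct squarefree integers > 1 with 14910 not a perfect square). To show equality we compute the minimal polynomial of γ. From γ = √105 + √142: γ^2 = 105 + 2√(14910) + 142 = 247 + 2√(14910), so γ^2 - 247 = 2√(14910); squaring, (γ^2 - 247)^2 = 4·14910, i.e. γ^4 - 494γ^2 + 61009 - 59640 = 0, i.e. γ^4 - 494γ^2 + 1369 = 0. So γ is a root of x^4 - 494x^2 + 1369. This polynomial is irreducible over Q: it has no rational root (each ±√105 ± √142 is irrational), and any factorization into two quadratics over Q would force √(14910) ∈ Q (pairing opposite roots) or √105, √142 ∈ Q (other pairings), all impossible. Hence [Q(γ):Q] = 4 = [Q(√105, √142):Q], so Q(γ) = Q(√105, √142).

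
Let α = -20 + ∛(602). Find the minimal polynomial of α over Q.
m_α(x) = x^3 + 60x^2 + 1200x + 7398

Set β = α + 20 = ∛(602), so β^3 = 602. Then (α + 20)^3 - 602 = 0, i.e. α is a root of g(x) = (x + 20)^3 - 602 = x^3 + 60x^2 + 1200x + 7398. Since g(x) = h(x + 20) where h(x) = x^3 - 602, and h is irreducible over Q (because 602 is not a perfect cube, so h has no rational root, and a monic cubic with no rational root is irreducible), g is also irreducible (irreducibility is preserved under the substitution x → x + 20). Hence m_α(x) = x^3 + 60x^2 + 1200x + 7398.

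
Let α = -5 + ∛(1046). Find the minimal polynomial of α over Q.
m_α(x) = x^3 + 15x^2 + 75x - 921

Set β = α + 5 = ∛(1046), so β^3 = 1046. Then (α + 5)^3 - 1046 = 0, i.e. α is a root of g(x) = (x + 5)^3 - 1046 = x^3 + 15x^2 + 75x - 921. Since g(x) = h(x + 5) where h(x) = x^3 - 1046, and h is irreducible over Q (because 1046 is not a perfect cube, so h has no rational root, and a monic cubic with no rational root is irreducible), g is also irreducible (irreducibility is preserved under the substitution x → x + 5). Hence m_α(x) = x^3 + 15x^2 + 75x - 921.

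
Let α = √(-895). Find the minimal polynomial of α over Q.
m_α(x) = x^2 + 895

α satisfies α^2 + 895 = 0, so x^2 + 895 annihilates α. Since d = -895 is squarefree and ≠ 1, it is not a perfect square in Q, so x^2 + 895 has no rational root and is therefore irreducible over Q (a degree-2 polynomial over a field is irreducible iff it has no root). Hence m_α(x) = x^2 + 895.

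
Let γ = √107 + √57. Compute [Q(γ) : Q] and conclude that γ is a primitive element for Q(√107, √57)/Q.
[Q(γ) : Q] = 4 (equivalently, Q(γ) = Q(√107, √57))

Obviously Q(γ) ⊆ Q(√107, √57), and [Q(√107, √57):Q] = 4 (since 107, 57 are distinct squarefree integers > 1 with 6099 not a perfect square). To show equality we compute the minimal polynomial of γ. From γ = √107 + √57: γ^2 = 107 + 2√(6099) + 57 = 164 + 2√(6099), so γ^2 - 164 = 2√(6099); squaring, (γ^2 - 164)^2 = 4·6099, i.e. γ^4 - 328γ^2 + 26896 - 24396 = 0, i.e. γ^4 - 328γ^2 + 2500 = 0. So γ is a root of x^4 - 328x^2 + 2500. This polynomial is irreducible over Q: it has no rational root (each ±√107 ± √57 is irrational), and any factorization into two quadratics over Q would force √(6099) ∈ Q (pairing opposite roots) or √107, √57 ∈ Q (other pairings), all impossible. Hence [Q(γ):Q] = 4 = [Q(√107, √57):Q], so Q(γ) = Q(√107, √57).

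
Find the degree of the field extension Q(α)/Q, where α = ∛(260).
[Q(α):Q] = 3

The minimal polynomial of α is x^3 - 260, irreducible over Q since 260 is not a perfect cube (so x^3 - 260 has no rational root). Hence [Q(α):Q] = deg(m_α) = 3.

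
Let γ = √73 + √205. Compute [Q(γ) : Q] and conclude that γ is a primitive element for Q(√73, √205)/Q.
[Q(γ) : Q] = 4 (equivalently, Q(γ) = Q(√73, √205))

Obviously Q(γ) ⊆ Q(√73, √205), and [Q(√73, √205):Q] = 4 (since 73, 205 are distinct squarefree integers > 1 with 14965 not a perfect square). To show equality we compute the minimal polynomial of γ. From γ = √73 + √205: γ^2 = 73 + 2√(14965) + 205 = 278 + 2√(14965), so γ^2 - 278 = 2√(14965); squaring, (γ^2 - 278)^2 = 4·14965, i.e. γ^4 - 556γ^2 + 77284 - 59860 = 0, i.e. γ^4 - 556γ^2 + 17424 = 0. So γ is a root of x^4 - 556x^2 + 17424. This polynomial is irreducible over Q: it has no rational root (each ±√73 ± √205 is irrational), and any factorization into two quadratics over Q would force √(14965) ∈ Q (pairing opposite roots) or √73, √205 ∈ Q (other pairings), all impossible. Hence [Q(γ):Q] = 4 = [Q(√73, √205):Q], so Q(γ) = Q(√73, √205).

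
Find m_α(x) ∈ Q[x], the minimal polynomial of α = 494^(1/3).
m_α(x) = x^3 - 494

α satisfies α^3 = 494, so x^3 - 494 annihilates α. By the rational root test, a rational root p/q (in lowest terms) of x^3 - 494 would satisfy p^3 = 494 q^3, forcing q = 1 and p^3 = 494; but 494 is not a perfect cube, contradiction. A monic cubic over Q with no rational root is irreducible (any nontrivial factorization would include a linear factor). Hence x^3 - 494 is the minimal polynomial of α, and in particular [Q(α):Q] = 3.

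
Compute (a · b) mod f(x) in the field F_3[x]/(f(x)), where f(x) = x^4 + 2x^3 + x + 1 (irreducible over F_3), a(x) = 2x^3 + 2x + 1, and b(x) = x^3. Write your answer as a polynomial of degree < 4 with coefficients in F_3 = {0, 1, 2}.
a · b ≡ 2x^2 + 2 (mod f(x))

Multiply in F_3[x]: a(x)·b(x) = (2x^3 + 2x + 1)·(x^3) = 2x^6 + 2x^4 + x^3. This has degree ≥ 4, so divide by f(x) over F_3: 2x^6 + 2x^4 + x^3 = (2x^2 + 2x + 1)·(x^4 + 2x^3 + x + 1) + (2x^2 + 2). Hence a·b ≡ 2x^2 + 2 (mod f). (F_3[x]/(f) is a field with 3^4 = 81 elements since f is irreducible of degree 4.)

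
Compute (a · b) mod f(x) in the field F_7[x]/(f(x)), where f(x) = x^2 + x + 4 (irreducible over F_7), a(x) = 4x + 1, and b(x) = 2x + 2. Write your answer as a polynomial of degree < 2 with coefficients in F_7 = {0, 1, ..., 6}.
a · b ≡ 2x + 5 (mod f(x))

Multiply in F_7[x]: a(x)·b(x) = (4x + 1)·(2x + 2) = x^2 + 3x + 2. This has degree ≥ 2, so divide by f(x) over F_7: x^2 + 3x + 2 = (1)·(x^2 + x + 4) + (2x + 5). Hence a·b ≡ 2x + 5 (mod f). (F_7[x]/(f) is a field with 7^2 = 49 elements since f is irreducible of degree 2.)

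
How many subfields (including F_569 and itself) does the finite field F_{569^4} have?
F_{569^4} has 3 subfields

The subfields of F_{p^n} are exactly the fields F_{p^d} for d | n (each is the fixed field of the unique index-d subgroup of Gal(F_{p^n}/F_p) ≅ Z/nZ). The divisors of n = 4 are {1, 2, 4}, giving 3 subfields: F_{569^1}, F_{569^2}, F_{569^4}.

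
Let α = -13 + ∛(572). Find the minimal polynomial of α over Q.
m_α(x) = x^3 + 39x^2 + 507x + 1625

Set β = α + 13 = ∛(572), so β^3 = 572. Then (α + 13)^3 - 572 = 0, i.e. α is a root of g(x) = (x + 13)^3 - 572 = x^3 + 39x^2 + 507x + 1625. Since g(x) = h(x + 13) where h(x) = x^3 - 572, and h is irreducible over Q (because 572 is not a perfect cube, so h has no rational root, and a monic cubic with no rational root is irreducible), g is also irreducible (irreducibility is preserved under the substitution x → x + 13). Hence m_α(x) = x^3 + 39x^2 + 507x + 1625.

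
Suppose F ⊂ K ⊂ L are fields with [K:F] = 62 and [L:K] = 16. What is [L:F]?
[L:F] = 992

The tower law says that for any tower of field extensions F ⊂ K ⊂ L with finite degrees, [L:F] = [L:K] · [K:F]. Here this gives [L:F] = 16 · 62 = 992.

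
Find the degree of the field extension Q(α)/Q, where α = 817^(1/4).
[Q(α):Q] = 4

α is a root of x^4 - 817. By Eisenstein's criterion at the prime p = 19 (which divides the constant term 817 but p^2 = 361 does not, since 817 is squarefree), x^4 - 817 is irreducible over Q. Hence [Q(α):Q] = 4.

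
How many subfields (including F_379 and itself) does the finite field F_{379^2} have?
F_{379^2} has 2 subfields

The subfields of F_{p^n} are exactly the fields F_{p^d} for d | n (each is the fixed field of the unique index-d subgroup of Gal(F_{p^n}/F_p) ≅ Z/nZ). The divisors of n = 2 are {1, 2}, giving 2 subfields: F_{379^1}, F_{379^2}.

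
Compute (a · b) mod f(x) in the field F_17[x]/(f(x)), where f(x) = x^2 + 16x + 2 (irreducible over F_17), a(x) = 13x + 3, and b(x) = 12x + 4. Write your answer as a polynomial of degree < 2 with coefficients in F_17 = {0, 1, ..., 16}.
a · b ≡ 6x + 6 (mod f(x))

Multiply in F_17[x]: a(x)·b(x) = (13x + 3)·(12x + 4) = 3x^2 + 3x + 12. This has degree ≥ 2, so divide by f(x) over F_17: 3x^2 + 3x + 12 = (3)·(x^2 + 16x + 2) + (6x + 6). Hence a·b ≡ 6x + 6 (mod f). (F_17[x]/(f) is a field with 17^2 = 289 elements since f is irreducible of degree 2.)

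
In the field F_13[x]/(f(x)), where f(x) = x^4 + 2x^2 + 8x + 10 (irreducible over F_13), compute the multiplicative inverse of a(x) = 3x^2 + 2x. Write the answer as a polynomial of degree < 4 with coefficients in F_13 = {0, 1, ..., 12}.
a(x)^(-1) ≡ 7x^3 + 7x^2 + 5x + 11 (mod f(x))

Since f is irreducible over F_13, F_13[x]/(f) is a field and a(x) ≠ 0 has an inverse. Apply the extended Euclidean algorithm to f(x) and a(x) in F_13[x]: f(x) = (9x^2 + 7x + 9)·a(x) + (3x + 10);  a(x) = (x + 6)·(3x + 10) + (5). The last nonzero remainder is the constant 5 = gcd(f, a) in F_13. Back-substituting through the division chain expresses 5 = s(x)·a(x) + t(x)·f(x) with s(x) ≡ 9x^3 + 9x^2 + 12x + 3 (mod f), so (9x^3 + 9x^2 + 12x + 3)·a(x) ≡ 5 (mod f). Multiplying by 5^(-1) ≡ 8 in F_13 gives a(x)^(-1) ≡ 8·(9x^3 + 9x^2 + 12x + 3) ≡ 7x^3 + 7x^2 + 5x + 11 (mod f). Check: (3x^2 + 2x)·(7x^3 + 7x^2 + 5x + 11) = 8x^5 + 9x^4 + 3x^3 + 4x^2 + 9x ≡ 1 (mod x^4 + 2x^2 + 8x + 10).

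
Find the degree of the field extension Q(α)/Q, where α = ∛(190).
[Q(α):Q] = 3

The minimal polynomial of α is x^3 - 190, irreducible over Q since 190 is not a perfect cube (so x^3 - 190 has no rational root). Hence [Q(α):Q] = deg(m_α) = 3.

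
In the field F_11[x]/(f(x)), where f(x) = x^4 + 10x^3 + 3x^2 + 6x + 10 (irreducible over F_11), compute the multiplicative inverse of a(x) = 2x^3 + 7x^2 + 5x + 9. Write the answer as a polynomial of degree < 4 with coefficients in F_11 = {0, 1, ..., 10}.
a(x)^(-1) ≡ 8x^3 + 6x^2 + 9x + 7 (mod f(x))

Since f is irreducible over F_11, F_11[x]/(f) is a field and a(x) ≠ 0 has an inverse. Apply the extended Euclidean algorithm to f(x) and a(x) in F_11[x]: f(x) = (6x + 6)·a(x) + (8x^2 + 10x);  a(x) = (3x + 4)·(8x^2 + 10x) + (9x + 9);  (8x^2 + 10x) = (7x + 10)·(9x + 9) + (9). The last nonzero remainder is the constant 9 = gcd(f, a) in F_11. Back-substituting through the division chain expresses 9 = s(x)·a(x) + t(x)·f(x) with s(x) ≡ 6x^3 + 10x^2 + 4x + 8 (mod f), so (6x^3 + 10x^2 + 4x + 8)·a(x) ≡ 9 (mod f). Multiplying by 9^(-1) ≡ 5 in F_11 gives a(x)^(-1) ≡ 5·(6x^3 + 10x^2 + 4x + 8) ≡ 8x^3 + 6x^2 + 9x + 7 (mod f). Check: (2x^3 + 7x^2 + 5x + 9)·(8x^3 + 6x^2 + 9x + 7) = 5x^6 + 2x^5 + x^4 + 3x^3 + 5x^2 + 6x + 8 ≡ 1 (mod x^4 + 10x^3 + 3x^2 + 6x + 10).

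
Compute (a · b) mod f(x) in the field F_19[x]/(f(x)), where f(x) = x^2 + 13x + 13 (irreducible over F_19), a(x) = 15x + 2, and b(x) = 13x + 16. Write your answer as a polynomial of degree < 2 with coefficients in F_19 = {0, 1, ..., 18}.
a · b ≡ 11x + 5 (mod f(x))

Multiply in F_19[x]: a(x)·b(x) = (15x + 2)·(13x + 16) = 5x^2 + 13. This has degree ≥ 2, so divide by f(x) over F_19: 5x^2 + 13 = (5)·(x^2 + 13x + 13) + (11x + 5). Hence a·b ≡ 11x + 5 (mod f). (F_19[x]/(f) is a field with 19^2 = 361 elements since f is irreducible of degree 2.)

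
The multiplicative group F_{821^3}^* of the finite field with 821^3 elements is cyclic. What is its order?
|F_{821^3}^*| = 553387660

F_{821^3} has 821^3 = 553387661 elements; its multiplicative group consists of all nonzero elements, so |F_{821^3}^*| = 553387661 - 1 = 553387660. (It is cyclic since any finite subgroup of the multiplicative group of a field is cyclic.)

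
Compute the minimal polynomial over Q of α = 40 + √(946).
m_α(x) = x^2 - 80x + 654

From α - 40 = √(946), squaring gives (α - 40)^2 = 946, i.e. α^2 - 80α + 1600 = 946, so α^2 - 80α + 654 = 0. The discriminant of x^2 - 80x + 654 is (-80)^2 - 4·(654) = 6400 - 2616 = 3784, and 4·(946) is not a perfect square in Q since 946 is squarefree and ≠ 1. Hence x^2 - 80x + 654 is irreducible over Q and is the minimal polynomial of α.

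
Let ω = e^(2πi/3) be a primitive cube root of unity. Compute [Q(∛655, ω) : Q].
[Q(∛655, ω) : Q] = 6

[Q(∛655):Q] = 3 (min poly x^3 - 655, irreducible since 655 is not a perfect cube). [Q(ω):Q] = 2 (min poly x^2 + x + 1). Since Q(∛655) ⊂ R and ω ∉ R, we have ω ∉ Q(∛655), so x^2 + x + 1 remains irreducible over Q(∛655) and [Q(∛655, ω) : Q(∛655)] = 2. By the tower law, [Q(∛655, ω) : Q] = 3 · 2 = 6. (In fact Q(∛655, ω) is the splitting field of x^3 - 655 over Q.)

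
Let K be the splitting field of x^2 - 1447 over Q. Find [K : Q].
[K : Q] = 2

f(x) = x^2 - 1447 factors as (x - √1447)(x + √1447). The splitting field is K = Q(√1447). Since 1447 is squarefree and > 1, it is not a perfect square, so x^2 - 1447 is irreducible over Q and [Q(√1447) : Q] = 2. Hence [K : Q] = 2.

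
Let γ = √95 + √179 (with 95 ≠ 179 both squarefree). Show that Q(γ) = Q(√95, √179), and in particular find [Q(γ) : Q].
[Q(γ) : Q] = 4 (equivalently, Q(γ) = Q(√95, √179))

Obviously Q(γ) ⊆ Q(√95, √179), and [Q(√95, √179):Q] = 4 (since 95, 179 are distinct squarefree integers > 1 with 17005 not a perfect square). To show equality we compute the minimal polynomial of γ. From γ = √95 + √179: γ^2 = 95 + 2√(17005) + 179 = 274 + 2√(17005), so γ^2 - 274 = 2√(17005); squaring, (γ^2 - 274)^2 = 4·17005, i.e. γ^4 - 548γ^2 + 75076 - 68020 = 0, i.e. γ^4 - 548γ^2 + 7056 = 0. So γ is a root of x^4 - 548x^2 + 7056. This polynomial is irreducible over Q: it has no rational root (each ±√95 ± √179 is irrational), and any factorization into two quadratics over Q would force √(17005) ∈ Q (pairing opposite roots) or √95, √179 ∈ Q (other pairings), all impossible. Hence [Q(γ):Q] = 4 = [Q(√95, √179):Q], so Q(γ) = Q(√95, √179).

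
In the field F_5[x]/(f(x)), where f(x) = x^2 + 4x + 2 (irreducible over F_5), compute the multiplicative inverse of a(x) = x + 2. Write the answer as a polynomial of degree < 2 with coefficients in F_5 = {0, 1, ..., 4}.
a(x)^(-1) ≡ 3x + 1 (mod f(x))

Since f is irreducible over F_5, F_5[x]/(f) is a field and a(x) ≠ 0 has an inverse. Apply the extended Euclidean algorithm to f(x) and a(x) in F_5[x]: f(x) = (x + 2)·a(x) + (3). The last nonzero remainder is the constant 3 = gcd(f, a) in F_5. Back-substituting through the division chain expresses 3 = s(x)·a(x) + t(x)·f(x) with s(x) ≡ 4x + 3 (mod f), so (4x + 3)·a(x) ≡ 3 (mod f). Multiplying by 3^(-1) ≡ 2 in F_5 gives a(x)^(-1) ≡ 2·(4x + 3) ≡ 3x + 1 (mod f). Check: (x + 2)·(3x + 1) = 3x^2 + 2x + 2 ≡ 1 (mod x^2 + 4x + 2).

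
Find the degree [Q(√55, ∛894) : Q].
[Q(√55, ∛894) : Q] = 6

Let L = Q(√55, ∛894). Since Q(√55) ⊂ L and [Q(√55):Q] = 2, the tower law gives 2 | [L:Q]. Likewise Q(∛894) ⊂ L with [Q(∛894):Q] = 3 (because 894 is not a perfect cube), so 3 | [L:Q]. As gcd(2,3) = 1, [L:Q] is divisible by 6. Conversely L is generated over Q by √55 and ∛894, so [L:Q] ≤ 2·3 = 6. Therefore [Q(√55, ∛894) : Q] = 6.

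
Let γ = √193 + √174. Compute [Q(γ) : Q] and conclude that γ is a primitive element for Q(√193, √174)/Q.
[Q(γ) : Q] = 4 (equivalently, Q(γ) = Q(√193, √174))

Obviously Q(γ) ⊆ Q(√193, √174), and [Q(√193, √174):Q] = 4 (since 193, 174 are distinct squarefree integers > 1 with 33582 not a perfect square). To show equality we compute the minimal polynomial of γ. From γ = √193 + √174: γ^2 = 193 + 2√(33582) + 174 = 367 + 2√(33582), so γ^2 - 367 = 2√(33582); squaring, (γ^2 - 367)^2 = 4·33582, i.e. γ^4 - 734γ^2 + 134689 - 134328 = 0, i.e. γ^4 - 734γ^2 + 361 = 0. So γ is a root of x^4 - 734x^2 + 361. This polynomial is irreducible over Q: it has no rational root (each ±√193 ± √174 is irrational), and any factorization into two quadratics over Q would force √(33582) ∈ Q (pairing opposite roots) or √193, √174 ∈ Q (other pairings), all impossible. Hence [Q(γ):Q] = 4 = [Q(√193, √174):Q], so Q(γ) = Q(√193, √174).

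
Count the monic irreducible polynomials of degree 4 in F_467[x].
There are 11890648458 monic irreducible polynomials of degree 4 over F_467

Each element of F_{467^4} that lies in no proper subfield is a root of exactly one monic irreducible of degree 4 over F_467, and each such polynomial has 4 distinct roots in F_{467^4}. By Möbius inversion the count is N_467(4) = (1/4) Σ_{d|4} μ(4/d) · 467^d = (1/4)(μ(4)·467^1 + μ(2)·467^2 + μ(1)·467^4) = 47562593832/4 = 11890648458.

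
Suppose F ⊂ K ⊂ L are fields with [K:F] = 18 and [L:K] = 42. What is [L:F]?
[L:F] = 756

The tower law says that for any tower of field extensions F ⊂ K ⊂ L with finite degrees, [L:F] = [L:K] · [K:F]. Here this gives [L:F] = 42 · 18 = 756.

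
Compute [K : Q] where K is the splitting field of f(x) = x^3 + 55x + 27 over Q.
[K : Q] = 6

By the rational root test, any rational root of the monic integer polynomial f(x) = x^3 + 55x + 27 must be an integer dividing the constant term 27, i.e. one of ±{1, 3, 9, 27}. Evaluating: f(1) = 83, f(-1) = -29, f(3) = 219, f(-3) = -165, f(9) = 1251, f(-9) = -1197, f(27) = 21195, f(-27) = -21141; none is 0, so f has no rational root and is therefore irreducible over Q (a cubic with no linear factor over a field is irreducible). For an irreducible cubic, the Galois group is A_3 or S_3 according as the discriminant disc(f) = -4a^3 - 27b^2 = -4·(55)^3 - 27·(27)^2 = -685183 is or is not a square in Q. Here disc(f) = -685183 is not a perfect square in Q, so the Galois group of f over Q is not contained in A_3 and must be all of S_3. The splitting field has degree |S_3| = 6 over Q, so [K : Q] = 6.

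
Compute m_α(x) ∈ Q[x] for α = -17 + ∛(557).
m_α(x) = x^3 + 51x^2 + 867x + 4356

Set β = α + 17 = ∛(557), so β^3 = 557. Then (α + 17)^3 - 557 = 0, i.e. α is a root of g(x) = (x + 17)^3 - 557 = x^3 + 51x^2 + 867x + 4356. Since g(x) = h(x + 17) where h(x) = x^3 - 557, and h is irreducible over Q (because 557 is not a perfect cube, so h has no rational root, and a monic cubic with no rational root is irreducible), g is also irreducible (irreducibility is preserved under the substitution x → x + 17). Hence m_α(x) = x^3 + 51x^2 + 867x + 4356.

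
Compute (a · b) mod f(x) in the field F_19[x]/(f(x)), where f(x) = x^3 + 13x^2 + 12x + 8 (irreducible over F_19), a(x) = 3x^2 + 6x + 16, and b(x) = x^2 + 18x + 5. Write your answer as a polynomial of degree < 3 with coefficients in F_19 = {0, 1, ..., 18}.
a · b ≡ x^2 + 4x + 7 (mod f(x))

Multiply in F_19[x]: a(x)·b(x) = (3x^2 + 6x + 16)·(x^2 + 18x + 5) = 3x^4 + 3x^3 + 6x^2 + 14x + 4. This has degree ≥ 3, so divide by f(x) over F_19: 3x^4 + 3x^3 + 6x^2 + 14x + 4 = (3x + 2)·(x^3 + 13x^2 + 12x + 8) + (x^2 + 4x + 7). Hence a·b ≡ x^2 + 4x + 7 (mod f). (F_19[x]/(f) is a field with 19^3 = 6859 elements since f is irreducible of degree 3.)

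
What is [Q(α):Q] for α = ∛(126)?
[Q(α):Q] = 3

The minimal polynomial of α is x^3 - 126, irreducible over Q since 126 is not a perfect cube (so x^3 - 126 has no rational root). Hence [Q(α):Q] = deg(m_α) = 3.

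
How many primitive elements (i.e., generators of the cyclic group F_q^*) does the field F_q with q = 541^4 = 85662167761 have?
There are φ(85662167760) = 21006397440 primitive elements

F_q^* is cyclic of order q - 1 = 85662167760. A cyclic group of order m has exactly φ(m) generators. Here m = 85662167760 = 2^4 · 3^3 · 5 · 13 · 271 · 11257, so the number of primitive elements is φ(85662167760) = 21006397440.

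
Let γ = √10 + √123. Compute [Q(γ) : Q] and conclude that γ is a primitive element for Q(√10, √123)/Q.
[Q(γ) : Q] = 4 (equivalently, Q(γ) = Q(√10, √123))

Obviously Q(γ) ⊆ Q(√10, √123), and [Q(√10, √123):Q] = 4 (since 10, 123 are distinct squarefree integers > 1 with 1230 not a perfect square). To show equality we compute the minimal polynomial of γ. From γ = √10 + √123: γ^2 = 10 + 2√(1230) + 123 = 133 + 2√(1230), so γ^2 - 133 = 2√(1230); squaring, (γ^2 - 133)^2 = 4·1230, i.e. γ^4 - 266γ^2 + 17689 - 4920 = 0, i.e. γ^4 - 266γ^2 + 12769 = 0. So γ is a root of x^4 - 266x^2 + 12769. This polynomial is irreducible over Q: it has no rational root (each ±√10 ± √123 is irrational), and any factorization into two quadratics over Q would force √(1230) ∈ Q (pairing opposite roots) or √10, √123 ∈ Q (other pairings), all impossible. Hence [Q(γ):Q] = 4 = [Q(√10, √123):Q], so Q(γ) = Q(√10, √123).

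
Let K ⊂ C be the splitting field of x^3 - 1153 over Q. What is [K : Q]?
[K : Q] = 6

The roots of x^3 - 1153 are ∛1153, ω∛1153, ω^2∛1153 where ω = e^(2πi/3) is a primitive cube root of unity, so K = Q(∛1153, ω). Now [Q(∛1153):Q] = 3 (since 1153 is not a perfect cube, x^3 - 1153 is irreducible) and [Q(ω):Q] = 2. Both 2 and 3 divide [K:Q], and [K:Q] ≤ 3·2 = 6, so [K:Q] = 6. (Equivalently: Q(∛1153) ⊂ R but ω ∉ R, so [K : Q(∛1153)] = 2.)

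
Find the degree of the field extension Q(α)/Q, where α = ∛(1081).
[Q(α):Q] = 3

The minimal polynomial of α is x^3 - 1081, irreducible over Q since 1081 is not a perfect cube (so x^3 - 1081 has no rational root). Hence [Q(α):Q] = deg(m_α) = 3.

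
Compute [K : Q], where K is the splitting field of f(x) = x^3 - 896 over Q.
[K : Q] = 6

The roots of x^3 - 896 are ∛896, ω∛896, ω^2∛896 where ω = e^(2πi/3) is a primitive cube root of unity, so K = Q(∛896, ω). Now [Q(∛896):Q] = 3 (since 896 is not a perfect cube, x^3 - 896 is irreducible) and [Q(ω):Q] = 2. Both 2 and 3 divide [K:Q], and [K:Q] ≤ 3·2 = 6, so [K:Q] = 6. (Equivalently: Q(∛896) ⊂ R but ω ∉ R, so [K : Q(∛896)] = 2.)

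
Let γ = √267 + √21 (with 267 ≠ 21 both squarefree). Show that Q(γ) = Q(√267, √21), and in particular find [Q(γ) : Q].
[Q(γ) : Q] = 4 (equivalently, Q(γ) = Q(√267, √21))

Obviously Q(γ) ⊆ Q(√267, √21), and [Q(√267, √21):Q] = 4 (since 267, 21 are distinct squarefree integers > 1 with 5607 not a perfect square). To show equality we compute the minimal polynomial of γ. From γ = √267 + √21: γ^2 = 267 + 2√(5607) + 21 = 288 + 2√(5607), so γ^2 - 288 = 2√(5607); squaring, (γ^2 - 288)^2 = 4·5607, i.e. γ^4 - 576γ^2 + 82944 - 22428 = 0, i.e. γ^4 - 576γ^2 + 60516 = 0. So γ is a root of x^4 - 576x^2 + 60516. This polynomial is irreducible over Q: it has no rational root (each ±√267 ± √21 is irrational), and any factorization into two quadratics over Q would force √(5607) ∈ Q (pairing opposite roots) or √267, √21 ∈ Q (other pairings), all impossible. Hence [Q(γ):Q] = 4 = [Q(√267, √21):Q], so Q(γ) = Q(√267, √21).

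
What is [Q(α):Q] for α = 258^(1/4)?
[Q(α):Q] = 4

α is a root of x^4 - 258. By Eisenstein's criterion at the prime p = 2 (which divides the constant term 258 but p^2 = 4 does not, since 258 is squarefree), x^4 - 258 is irreducible over Q. Hence [Q(α):Q] = 4.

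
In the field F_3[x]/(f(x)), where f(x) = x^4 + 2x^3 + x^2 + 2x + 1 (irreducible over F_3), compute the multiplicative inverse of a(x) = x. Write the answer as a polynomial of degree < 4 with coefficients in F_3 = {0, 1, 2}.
a(x)^(-1) ≡ 2x^3 + x^2 + 2x + 1 (mod f(x))

Since f is irreducible over F_3, F_3[x]/(f) is a field and a(x) ≠ 0 has an inverse. Apply the extended Euclidean algorithm to f(x) and a(x) in F_3[x]: f(x) = (x^3 + 2x^2 + x + 2)·a(x) + (1). The last nonzero remainder is the constant 1 = gcd(f, a) in F_3. Back-substituting through the division chain expresses 1 = s(x)·a(x) + t(x)·f(x) with s(x) ≡ 2x^3 + x^2 + 2x + 1 (mod f), so a(x)^(-1) ≡ s(x) = 2x^3 + x^2 + 2x + 1 (mod f). Check: (x)·(2x^3 + x^2 + 2x + 1) = 2x^4 + x^3 + 2x^2 + x ≡ 1 (mod x^4 + 2x^3 + x^2 + 2x + 1).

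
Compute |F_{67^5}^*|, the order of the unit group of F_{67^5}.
|F_{67^5}^*| = 1350125106

F_{67^5} has 67^5 = 1350125107 elements; its multiplicative group consists of all nonzero elements, so |F_{67^5}^*| = 1350125107 - 1 = 1350125106. (It is cyclic since any finite subgroup of the multiplicative group of a field is cyclic.)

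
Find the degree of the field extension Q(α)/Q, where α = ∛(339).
[Q(α):Q] = 3

The minimal polynomial of α is x^3 - 339, irreducible over Q since 339 is not a perfect cube (so x^3 - 339 has no rational root). Hence [Q(α):Q] = deg(m_α) = 3.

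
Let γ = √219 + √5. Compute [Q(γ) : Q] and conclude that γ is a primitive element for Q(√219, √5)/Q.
[Q(γ) : Q] = 4 (equivalently, Q(γ) = Q(√219, √5))

Obviously Q(γ) ⊆ Q(√219, √5), and [Q(√219, √5):Q] = 4 (since 219, 5 are distinct squarefree integers > 1 with 1095 not a perfect square). To show equality we compute the minimal polynomial of γ. From γ = √219 + √5: γ^2 = 219 + 2√(1095) + 5 = 224 + 2√(1095), so γ^2 - 224 = 2√(1095); squaring, (γ^2 - 224)^2 = 4·1095, i.e. γ^4 - 448γ^2 + 50176 - 4380 = 0, i.e. γ^4 - 448γ^2 + 45796 = 0. So γ is a root of x^4 - 448x^2 + 45796. This polynomial is irreducible over Q: it has no rational root (each ±√219 ± √5 is irrational), and any factorization into two quadratics over Q would force √(1095) ∈ Q (pairing opposite roots) or √219, √5 ∈ Q (other pairings), all impossible. Hence [Q(γ):Q] = 4 = [Q(√219, √5):Q], so Q(γ) = Q(√219, √5).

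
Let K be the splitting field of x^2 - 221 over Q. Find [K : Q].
[K : Q] = 2

f(x) = x^2 - 221 factors as (x - √221)(x + √221). The splitting field is K = Q(√221). Since 221 is squarefree and > 1, it is not a perfect square, so x^2 - 221 is irreducible over Q and [Q(√221) : Q] = 2. Hence [K : Q] = 2.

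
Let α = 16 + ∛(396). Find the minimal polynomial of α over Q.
m_α(x) = x^3 - 48x^2 + 768x - 4492

Set β = α - 16 = ∛(396), so β^3 = 396. Then (α - 16)^3 - 396 = 0, i.e. α is a root of g(x) = (x - 16)^3 - 396 = x^3 - 48x^2 + 768x - 4492. Since g(x) = h(x - 16) where h(x) = x^3 - 396, and h is irreducible over Q (because 396 is not a perfect cube, so h has no rational root, and a monic cubic with no rational root is irreducible), g is also irreducible (irreducibility is preserved under the substitution x → x - 16). Hence m_α(x) = x^3 - 48x^2 + 768x - 4492.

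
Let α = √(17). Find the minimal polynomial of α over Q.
m_α(x) = x^2 - 17

α satisfies α^2 - 17 = 0, so x^2 - 17 annihilates α. Since d = 17 is squarefree and ≠ 1, it is not a perfect square in Q, so x^2 - 17 has no rational root and is therefore irreducible over Q (a degree-2 polynomial over a field is irreducible iff it has no root). Hence m_α(x) = x^2 - 17.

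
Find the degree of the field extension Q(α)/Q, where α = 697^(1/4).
[Q(α):Q] = 4

α is a root of x^4 - 697. By Eisenstein's criterion at the prime p = 17 (which divides the constant term 697 but p^2 = 289 does not, since 697 is squarefree), x^4 - 697 is irreducible over Q. Hence [Q(α):Q] = 4.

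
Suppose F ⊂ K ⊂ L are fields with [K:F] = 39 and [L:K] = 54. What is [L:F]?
[L:F] = 2106

The tower law says that for any tower of field extensions F ⊂ K ⊂ L with finite degrees, [L:F] = [L:K] · [K:F]. Here this gives [L:F] = 54 · 39 = 2106.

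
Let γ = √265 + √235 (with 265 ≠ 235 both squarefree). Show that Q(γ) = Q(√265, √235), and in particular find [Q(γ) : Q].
[Q(γ) : Q] = 4 (equivalently, Q(γ) = Q(√265, √235))

Obviously Q(γ) ⊆ Q(√265, √235), and [Q(√265, √235):Q] = 4 (since 265, 235 are distinct squarefree integers > 1 with 62275 not a perfect square). To show equality we compute the minimal polynomial of γ. From γ = √265 + √235: γ^2 = 265 + 2√(62275) + 235 = 500 + 2√(62275), so γ^2 - 500 = 2√(62275); squaring, (γ^2 - 500)^2 = 4·62275, i.e. γ^4 - 1000γ^2 + 250000 - 249100 = 0, i.e. γ^4 - 1000γ^2 + 900 = 0. So γ is a root of x^4 - 1000x^2 + 900. This polynomial is irreducible over Q: it has no rational root (each ±√265 ± √235 is irrational), and any factorization into two quadratics over Q would force √(62275) ∈ Q (pairing opposite roots) or √265, √235 ∈ Q (other pairings), all impossible. Hence [Q(γ):Q] = 4 = [Q(√265, √235):Q], so Q(γ) = Q(√265, √235).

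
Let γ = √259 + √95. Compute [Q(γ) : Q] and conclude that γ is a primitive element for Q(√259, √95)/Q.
[Q(γ) : Q] = 4 (equivalently, Q(γ) = Q(√259, √95))

Obviously Q(γ) ⊆ Q(√259, √95), and [Q(√259, √95):Q] = 4 (since 259, 95 are distinct squarefree integers > 1 with 24605 not a perfect square). To show equality we compute the minimal polynomial of γ. From γ = √259 + √95: γ^2 = 259 + 2√(24605) + 95 = 354 + 2√(24605), so γ^2 - 354 = 2√(24605); squaring, (γ^2 - 354)^2 = 4·24605, i.e. γ^4 - 708γ^2 + 125316 - 98420 = 0, i.e. γ^4 - 708γ^2 + 26896 = 0. So γ is a root of x^4 - 708x^2 + 26896. This polynomial is irreducible over Q: it has no rational root (each ±√259 ± √95 is irrational), and any factorization into two quadratics over Q would force √(24605) ∈ Q (pairing opposite roots) or √259, √95 ∈ Q (other pairings), all impossible. Hence [Q(γ):Q] = 4 = [Q(√259, √95):Q], so Q(γ) = Q(√259, √95).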